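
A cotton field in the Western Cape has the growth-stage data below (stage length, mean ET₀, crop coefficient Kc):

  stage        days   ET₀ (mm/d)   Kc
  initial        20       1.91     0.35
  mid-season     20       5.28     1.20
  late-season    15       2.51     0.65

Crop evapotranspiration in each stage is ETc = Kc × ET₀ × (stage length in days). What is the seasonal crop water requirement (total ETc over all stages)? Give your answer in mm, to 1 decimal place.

164.6 mm

initial: 0.35 × 1.91 × 20 = 13.37 mm
mid-season: 1.20 × 5.28 × 20 = 126.72 mm
late-season: 0.65 × 2.51 × 15 = 24.47 mm
Seasonal total = 164.56 mm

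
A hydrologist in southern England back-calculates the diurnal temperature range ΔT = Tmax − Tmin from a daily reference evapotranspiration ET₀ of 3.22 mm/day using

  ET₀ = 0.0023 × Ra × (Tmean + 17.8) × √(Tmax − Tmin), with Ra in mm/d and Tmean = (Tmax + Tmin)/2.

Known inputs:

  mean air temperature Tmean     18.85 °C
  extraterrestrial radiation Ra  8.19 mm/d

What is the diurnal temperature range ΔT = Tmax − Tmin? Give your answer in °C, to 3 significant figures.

21.8 °C

√ΔT = ET₀ / [0.0023 × Ra × (Tmean+17.8)] = 3.22 / (0.0023 × 8.19 × 36.65) = 4.6641
ΔT = 4.6641² = 21.754 °C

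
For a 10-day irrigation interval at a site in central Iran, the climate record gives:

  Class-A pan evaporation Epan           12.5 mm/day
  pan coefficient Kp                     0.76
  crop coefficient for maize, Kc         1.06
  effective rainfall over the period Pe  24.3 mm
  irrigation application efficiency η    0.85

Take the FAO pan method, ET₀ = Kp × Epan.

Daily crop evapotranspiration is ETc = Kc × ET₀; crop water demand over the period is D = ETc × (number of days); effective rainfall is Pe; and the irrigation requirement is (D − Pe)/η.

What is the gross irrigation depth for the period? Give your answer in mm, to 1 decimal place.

89.9 mm

ET₀ = 0.76 × 12.5 = 9.5000 mm/d
ETc = Kc × ET₀ = 1.06 × 9.5000 = 10.0700 mm/d
Crop demand D = ETc × 10 d = 10.0700 × 10 = 100.700 mm
D − Pe = 100.700 − 24.3 = 76.400 mm
Gross irrigation = 76.400 / 0.85 = 89.882 mm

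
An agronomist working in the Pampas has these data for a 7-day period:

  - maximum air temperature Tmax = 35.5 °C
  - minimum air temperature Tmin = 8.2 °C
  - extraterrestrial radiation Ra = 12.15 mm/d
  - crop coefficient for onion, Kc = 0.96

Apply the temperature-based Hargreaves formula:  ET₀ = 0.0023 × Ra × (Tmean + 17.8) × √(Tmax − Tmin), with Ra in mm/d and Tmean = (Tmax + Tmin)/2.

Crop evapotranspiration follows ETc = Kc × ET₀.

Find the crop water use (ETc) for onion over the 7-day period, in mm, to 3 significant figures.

Tmean = (35.5 + 8.2)/2 = 21.85 °C
ET₀ = 0.0023 × 12.15 × (21.85 + 17.8) × √27.3 = 0.0023 × 12.15 × 39.65 × 5.2249 = 5.7893 mm/d
ETc = Kc × ET₀ = 0.96 × 5.7893 = 5.5577 mm/d
Over 7 days: 5.5577 × 7 = 38.904 mm

38.9 mm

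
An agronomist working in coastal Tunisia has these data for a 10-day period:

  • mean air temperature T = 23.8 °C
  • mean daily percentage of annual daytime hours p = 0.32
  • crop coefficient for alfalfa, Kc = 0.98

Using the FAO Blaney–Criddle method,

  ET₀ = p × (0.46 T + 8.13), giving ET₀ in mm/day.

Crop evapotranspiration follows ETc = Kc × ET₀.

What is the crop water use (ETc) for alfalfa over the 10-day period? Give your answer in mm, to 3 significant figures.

59.8 mm

ET₀ = 0.32 × (0.46 × 23.8 + 8.13) = 0.32 × 19.078 = 6.1050 mm/d
ETc = Kc × ET₀ = 0.98 × 6.1050 = 5.9829 mm/d
Over 10 days: 5.9829 × 10 = 59.829 mm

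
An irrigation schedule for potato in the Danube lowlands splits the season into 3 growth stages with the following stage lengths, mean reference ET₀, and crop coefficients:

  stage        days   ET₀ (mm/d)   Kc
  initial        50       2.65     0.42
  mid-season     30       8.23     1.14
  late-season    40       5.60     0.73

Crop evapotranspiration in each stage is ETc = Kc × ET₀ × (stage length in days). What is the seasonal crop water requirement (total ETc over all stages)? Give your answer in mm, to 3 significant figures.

initial: 0.42 × 2.65 × 50 = 55.65 mm
mid-season: 1.14 × 8.23 × 30 = 281.47 mm
late-season: 0.73 × 5.60 × 40 = 163.52 mm
Seasonal total = 500.64 mm

501 mm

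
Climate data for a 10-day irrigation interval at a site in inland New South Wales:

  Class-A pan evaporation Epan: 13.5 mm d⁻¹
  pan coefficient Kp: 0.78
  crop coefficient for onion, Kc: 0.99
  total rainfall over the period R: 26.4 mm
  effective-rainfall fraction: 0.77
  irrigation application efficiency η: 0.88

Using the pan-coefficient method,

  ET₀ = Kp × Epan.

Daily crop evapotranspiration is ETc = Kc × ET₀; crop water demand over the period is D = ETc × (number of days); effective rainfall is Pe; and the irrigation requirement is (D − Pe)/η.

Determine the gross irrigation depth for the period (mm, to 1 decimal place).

95.4 mm

ET₀ = 0.78 × 13.5 = 10.5300 mm/d
ETc = Kc × ET₀ = 0.99 × 10.5300 = 10.4247 mm/d
Crop demand D = ETc × 10 d = 10.4247 × 10 = 104.247 mm
Pe = 0.77 × 26.4 = 20.328 mm
D − Pe = 104.247 − 20.328 = 83.919 mm
Gross irrigation = 83.919 / 0.88 = 95.363 mm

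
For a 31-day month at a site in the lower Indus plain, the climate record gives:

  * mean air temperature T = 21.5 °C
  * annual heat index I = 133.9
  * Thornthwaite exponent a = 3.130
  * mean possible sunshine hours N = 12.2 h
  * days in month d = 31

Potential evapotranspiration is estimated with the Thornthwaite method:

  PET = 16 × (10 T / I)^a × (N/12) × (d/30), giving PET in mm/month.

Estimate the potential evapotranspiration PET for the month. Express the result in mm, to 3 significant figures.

10T/I = 10 × 21.5 / 133.9 = 1.6057
(10T/I)^a = 1.6057^3.130 = 4.4028
Uncorrected PET = 16 × 4.4028 = 70.445 mm
Correction = (N/12)(d/30) = (12.2/12)(31/30) = 1.0506
PET = 70.445 × 1.0506 = 74.010 mm/month

74.0 mm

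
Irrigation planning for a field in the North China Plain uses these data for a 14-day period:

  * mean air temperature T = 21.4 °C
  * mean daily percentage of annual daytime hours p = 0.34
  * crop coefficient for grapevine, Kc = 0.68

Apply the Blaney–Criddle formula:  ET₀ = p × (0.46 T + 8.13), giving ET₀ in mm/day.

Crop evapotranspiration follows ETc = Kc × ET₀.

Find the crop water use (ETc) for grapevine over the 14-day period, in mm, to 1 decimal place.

58.2 mm

ET₀ = 0.34 × (0.46 × 21.4 + 8.13) = 0.34 × 17.974 = 6.1112 mm/d
ETc = Kc × ET₀ = 0.68 × 6.1112 = 4.1556 mm/d
Over 14 days: 4.1556 × 14 = 58.178 mm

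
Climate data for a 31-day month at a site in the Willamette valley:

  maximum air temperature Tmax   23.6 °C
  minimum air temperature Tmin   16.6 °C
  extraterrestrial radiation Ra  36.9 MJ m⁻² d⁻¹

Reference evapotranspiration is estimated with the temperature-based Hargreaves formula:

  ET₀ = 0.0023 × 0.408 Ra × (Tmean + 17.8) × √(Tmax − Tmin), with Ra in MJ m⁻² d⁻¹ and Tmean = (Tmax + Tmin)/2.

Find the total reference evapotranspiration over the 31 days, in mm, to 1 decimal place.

107.6 mm

Tmean = (23.6 + 16.6)/2 = 20.10 °C
0.408 Ra = 0.408 × 36.9 = 15.0552 mm/d equivalent
ET₀ = 0.0023 × 15.0552 × (20.10 + 17.8) × √7.0 = 0.0023 × 15.0552 × 37.90 × 2.6458 = 3.4722 mm/d
Over 31 days: 3.4722 × 31 = 107.638 mm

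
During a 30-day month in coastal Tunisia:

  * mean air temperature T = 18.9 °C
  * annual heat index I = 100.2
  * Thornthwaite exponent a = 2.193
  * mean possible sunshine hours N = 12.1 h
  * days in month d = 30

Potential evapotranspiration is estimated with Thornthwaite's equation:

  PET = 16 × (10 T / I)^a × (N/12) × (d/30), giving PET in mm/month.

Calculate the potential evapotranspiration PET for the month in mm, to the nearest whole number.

65 mm

10T/I = 10 × 18.9 / 100.2 = 1.8862
(10T/I)^a = 1.8862^2.193 = 4.0213
Uncorrected PET = 16 × 4.0213 = 64.341 mm
Correction = (N/12)(d/30) = (12.1/12)(30/30) = 1.0083
PET = 64.341 × 1.0083 = 64.875 mm/month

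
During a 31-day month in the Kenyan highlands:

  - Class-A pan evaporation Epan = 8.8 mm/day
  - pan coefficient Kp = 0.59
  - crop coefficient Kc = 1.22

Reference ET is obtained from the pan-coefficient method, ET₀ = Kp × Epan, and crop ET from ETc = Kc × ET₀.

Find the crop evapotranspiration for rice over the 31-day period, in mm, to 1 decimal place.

196.4 mm

ET₀ = 0.59 × 8.8 = 5.1920 mm/d
ETc = Kc × ET₀ = 1.22 × 5.1920 = 6.3342 mm/d
Over 31 days: 6.3342 × 31 = 196.360 mm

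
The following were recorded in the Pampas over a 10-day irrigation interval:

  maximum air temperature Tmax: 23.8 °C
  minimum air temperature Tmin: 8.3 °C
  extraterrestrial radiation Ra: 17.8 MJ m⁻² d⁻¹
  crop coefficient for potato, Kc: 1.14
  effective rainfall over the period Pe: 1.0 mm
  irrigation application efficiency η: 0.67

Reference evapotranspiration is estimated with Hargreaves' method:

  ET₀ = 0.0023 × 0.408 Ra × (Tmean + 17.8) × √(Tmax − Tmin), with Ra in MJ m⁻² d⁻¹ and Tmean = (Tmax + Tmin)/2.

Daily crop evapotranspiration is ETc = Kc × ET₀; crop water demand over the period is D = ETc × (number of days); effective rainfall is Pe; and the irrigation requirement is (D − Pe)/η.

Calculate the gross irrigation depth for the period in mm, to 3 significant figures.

36.4 mm

Tmean = (23.8 + 8.3)/2 = 16.05 °C
0.408 Ra = 0.408 × 17.8 = 7.2624 mm/d equivalent
ET₀ = 0.0023 × 7.2624 × (16.05 + 17.8) × √15.5 = 0.0023 × 7.2624 × 33.85 × 3.9370 = 2.2260 mm/d
ETc = Kc × ET₀ = 1.14 × 2.2260 = 2.5376 mm/d
Crop demand D = ETc × 10 d = 2.5376 × 10 = 25.376 mm
D − Pe = 25.376 − 1.0 = 24.376 mm
Gross irrigation = 24.376 / 0.67 = 36.382 mm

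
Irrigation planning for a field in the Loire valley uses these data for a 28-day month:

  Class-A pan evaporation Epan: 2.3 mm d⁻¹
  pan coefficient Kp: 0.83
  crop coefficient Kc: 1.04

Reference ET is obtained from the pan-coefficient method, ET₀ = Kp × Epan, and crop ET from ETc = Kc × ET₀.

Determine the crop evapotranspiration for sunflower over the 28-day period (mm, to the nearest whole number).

ET₀ = 0.83 × 2.3 = 1.9090 mm/d
ETc = Kc × ET₀ = 1.04 × 1.9090 = 1.9854 mm/d
Over 28 days: 1.9854 × 28 = 55.591 mm

56 mm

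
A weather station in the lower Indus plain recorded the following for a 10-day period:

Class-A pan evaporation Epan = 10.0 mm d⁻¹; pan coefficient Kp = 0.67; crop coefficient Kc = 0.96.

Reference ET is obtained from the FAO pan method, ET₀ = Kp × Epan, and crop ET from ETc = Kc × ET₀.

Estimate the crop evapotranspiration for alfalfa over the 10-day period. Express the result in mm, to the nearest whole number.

ET₀ = 0.67 × 10.0 = 6.7000 mm/d
ETc = Kc × ET₀ = 0.96 × 6.7000 = 6.4320 mm/d
Over 10 days: 6.4320 × 10 = 64.320 mm

64 mm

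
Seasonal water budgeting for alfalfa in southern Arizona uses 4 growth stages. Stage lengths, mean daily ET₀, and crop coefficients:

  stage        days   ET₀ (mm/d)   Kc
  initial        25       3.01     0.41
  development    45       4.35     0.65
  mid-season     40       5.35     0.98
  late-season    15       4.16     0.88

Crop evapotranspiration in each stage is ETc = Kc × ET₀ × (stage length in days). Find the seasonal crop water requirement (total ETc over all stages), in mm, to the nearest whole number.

initial: 0.41 × 3.01 × 25 = 30.85 mm
development: 0.65 × 4.35 × 45 = 127.24 mm
mid-season: 0.98 × 5.35 × 40 = 209.72 mm
late-season: 0.88 × 4.16 × 15 = 54.91 mm
Seasonal total = 422.72 mm

423 mm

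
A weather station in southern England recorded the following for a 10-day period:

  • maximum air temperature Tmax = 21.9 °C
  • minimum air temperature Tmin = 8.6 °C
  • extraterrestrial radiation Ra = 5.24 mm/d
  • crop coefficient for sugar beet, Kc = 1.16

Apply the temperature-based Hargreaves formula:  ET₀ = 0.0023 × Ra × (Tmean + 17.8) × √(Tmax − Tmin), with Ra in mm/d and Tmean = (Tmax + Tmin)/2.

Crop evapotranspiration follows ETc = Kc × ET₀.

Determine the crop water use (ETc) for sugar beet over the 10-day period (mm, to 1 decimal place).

16.9 mm

Tmean = (21.9 + 8.6)/2 = 15.25 °C
ET₀ = 0.0023 × 5.24 × (15.25 + 17.8) × √13.3 = 0.0023 × 5.24 × 33.05 × 3.6469 = 1.4526 mm/d
ETc = Kc × ET₀ = 1.16 × 1.4526 = 1.6850 mm/d
Over 10 days: 1.6850 × 10 = 16.850 mm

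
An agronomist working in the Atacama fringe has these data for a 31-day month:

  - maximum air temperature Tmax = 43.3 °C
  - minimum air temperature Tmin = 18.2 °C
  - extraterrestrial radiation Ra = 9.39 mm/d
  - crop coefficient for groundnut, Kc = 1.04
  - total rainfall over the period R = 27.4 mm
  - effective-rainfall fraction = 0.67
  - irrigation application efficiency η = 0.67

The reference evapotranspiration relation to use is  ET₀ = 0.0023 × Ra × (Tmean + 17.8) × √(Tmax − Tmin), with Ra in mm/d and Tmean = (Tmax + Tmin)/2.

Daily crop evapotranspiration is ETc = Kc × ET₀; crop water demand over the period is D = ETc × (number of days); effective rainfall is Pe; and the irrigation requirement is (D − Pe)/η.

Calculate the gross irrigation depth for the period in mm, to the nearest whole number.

225 mm

Tmean = (43.3 + 18.2)/2 = 30.75 °C
ET₀ = 0.0023 × 9.39 × (30.75 + 17.8) × √25.1 = 0.0023 × 9.39 × 48.55 × 5.0100 = 5.2532 mm/d
ETc = Kc × ET₀ = 1.04 × 5.2532 = 5.4633 mm/d
Crop demand D = ETc × 31 d = 5.4633 × 31 = 169.362 mm
Pe = 0.67 × 27.4 = 18.358 mm
D − Pe = 169.362 − 18.358 = 151.004 mm
Gross irrigation = 151.004 / 0.67 = 225.379 mm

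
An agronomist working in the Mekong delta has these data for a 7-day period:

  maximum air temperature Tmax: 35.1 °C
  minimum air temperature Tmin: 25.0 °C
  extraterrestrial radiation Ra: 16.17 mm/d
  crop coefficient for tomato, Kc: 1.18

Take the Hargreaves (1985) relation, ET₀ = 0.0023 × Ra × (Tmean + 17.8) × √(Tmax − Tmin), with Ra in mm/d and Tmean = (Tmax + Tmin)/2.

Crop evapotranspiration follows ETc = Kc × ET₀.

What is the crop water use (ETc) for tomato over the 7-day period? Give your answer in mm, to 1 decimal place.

46.7 mm

Tmean = (35.1 + 25.0)/2 = 30.05 °C
ET₀ = 0.0023 × 16.17 × (30.05 + 17.8) × √10.1 = 0.0023 × 16.17 × 47.85 × 3.1780 = 5.6555 mm/d
ETc = Kc × ET₀ = 1.18 × 5.6555 = 6.6735 mm/d
Over 7 days: 6.6735 × 7 = 46.715 mm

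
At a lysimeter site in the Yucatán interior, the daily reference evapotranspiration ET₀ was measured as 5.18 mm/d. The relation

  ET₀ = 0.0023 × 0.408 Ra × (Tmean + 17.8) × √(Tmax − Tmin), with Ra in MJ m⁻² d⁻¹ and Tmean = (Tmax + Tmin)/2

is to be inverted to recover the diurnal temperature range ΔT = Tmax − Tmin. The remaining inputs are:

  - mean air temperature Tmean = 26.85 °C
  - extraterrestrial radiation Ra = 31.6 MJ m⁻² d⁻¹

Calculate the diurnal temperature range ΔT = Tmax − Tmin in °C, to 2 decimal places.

√ΔT = ET₀ / [0.0023 × 0.408 × Ra × (Tmean+17.8)] = 5.18 / (0.0023 × 12.8928 × 44.65) = 3.9123
ΔT = 3.9123² = 15.306 °C

15.31 °C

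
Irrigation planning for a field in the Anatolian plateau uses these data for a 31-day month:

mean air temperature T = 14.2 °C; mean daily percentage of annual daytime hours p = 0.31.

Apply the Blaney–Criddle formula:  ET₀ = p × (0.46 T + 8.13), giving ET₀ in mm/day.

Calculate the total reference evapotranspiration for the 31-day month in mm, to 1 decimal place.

ET₀ = 0.31 × (0.46 × 14.2 + 8.13) = 0.31 × 14.662 = 4.5452 mm/d
Monthly total = 4.5452 × 31 = 140.901 mm

140.9 mm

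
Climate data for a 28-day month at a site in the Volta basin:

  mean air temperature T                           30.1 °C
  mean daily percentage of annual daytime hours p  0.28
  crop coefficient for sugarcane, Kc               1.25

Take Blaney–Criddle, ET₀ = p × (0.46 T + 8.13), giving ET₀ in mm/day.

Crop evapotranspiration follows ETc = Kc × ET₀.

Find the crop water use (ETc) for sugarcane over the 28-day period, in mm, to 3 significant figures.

215 mm

ET₀ = 0.28 × (0.46 × 30.1 + 8.13) = 0.28 × 21.976 = 6.1533 mm/d
ETc = Kc × ET₀ = 1.25 × 6.1533 = 7.6916 mm/d
Over 28 days: 7.6916 × 28 = 215.365 mm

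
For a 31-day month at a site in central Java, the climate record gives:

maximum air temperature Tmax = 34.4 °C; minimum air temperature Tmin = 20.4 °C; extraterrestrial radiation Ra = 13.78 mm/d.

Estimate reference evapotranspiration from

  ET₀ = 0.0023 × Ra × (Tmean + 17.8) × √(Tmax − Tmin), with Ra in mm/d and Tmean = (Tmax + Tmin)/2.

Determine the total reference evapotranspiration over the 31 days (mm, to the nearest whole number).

166 mm

Tmean = (34.4 + 20.4)/2 = 27.40 °C
ET₀ = 0.0023 × 13.78 × (27.40 + 17.8) × √14.0 = 0.0023 × 13.78 × 45.20 × 3.7417 = 5.3602 mm/d
Over 31 days: 5.3602 × 31 = 166.166 mm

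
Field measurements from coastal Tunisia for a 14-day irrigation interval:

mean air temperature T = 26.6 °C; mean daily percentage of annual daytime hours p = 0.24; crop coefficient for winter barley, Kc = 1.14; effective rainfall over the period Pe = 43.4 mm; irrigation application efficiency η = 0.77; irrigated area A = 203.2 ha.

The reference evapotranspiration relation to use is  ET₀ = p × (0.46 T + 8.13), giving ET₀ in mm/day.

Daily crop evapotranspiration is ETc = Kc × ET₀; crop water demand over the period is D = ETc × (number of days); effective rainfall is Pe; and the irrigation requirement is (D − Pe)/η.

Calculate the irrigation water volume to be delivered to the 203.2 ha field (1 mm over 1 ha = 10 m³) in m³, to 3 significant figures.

ET₀ = 0.24 × (0.46 × 26.6 + 8.13) = 0.24 × 20.366 = 4.8878 mm/d
ETc = Kc × ET₀ = 1.14 × 4.8878 = 5.5721 mm/d
Crop demand D = ETc × 14 d = 5.5721 × 14 = 78.009 mm
D − Pe = 78.009 − 43.4 = 34.609 mm
Gross irrigation = 34.609 / 0.77 = 44.947 mm
Volume = 44.947 mm × 203.2 ha × 10 = 91332.3 m³

91300 m³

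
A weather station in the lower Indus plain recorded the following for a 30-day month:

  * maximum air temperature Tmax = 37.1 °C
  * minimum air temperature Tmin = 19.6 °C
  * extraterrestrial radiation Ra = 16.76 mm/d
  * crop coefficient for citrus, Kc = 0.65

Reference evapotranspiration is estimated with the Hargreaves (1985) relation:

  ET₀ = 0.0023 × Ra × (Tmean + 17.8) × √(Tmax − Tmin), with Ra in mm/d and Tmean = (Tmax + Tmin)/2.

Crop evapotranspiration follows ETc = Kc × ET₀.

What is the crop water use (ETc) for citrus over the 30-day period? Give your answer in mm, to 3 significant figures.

145 mm

Tmean = (37.1 + 19.6)/2 = 28.35 °C
ET₀ = 0.0023 × 16.76 × (28.35 + 17.8) × √17.5 = 0.0023 × 16.76 × 46.15 × 4.1833 = 7.4420 mm/d
ETc = Kc × ET₀ = 0.65 × 7.4420 = 4.8373 mm/d
Over 30 days: 4.8373 × 30 = 145.119 mm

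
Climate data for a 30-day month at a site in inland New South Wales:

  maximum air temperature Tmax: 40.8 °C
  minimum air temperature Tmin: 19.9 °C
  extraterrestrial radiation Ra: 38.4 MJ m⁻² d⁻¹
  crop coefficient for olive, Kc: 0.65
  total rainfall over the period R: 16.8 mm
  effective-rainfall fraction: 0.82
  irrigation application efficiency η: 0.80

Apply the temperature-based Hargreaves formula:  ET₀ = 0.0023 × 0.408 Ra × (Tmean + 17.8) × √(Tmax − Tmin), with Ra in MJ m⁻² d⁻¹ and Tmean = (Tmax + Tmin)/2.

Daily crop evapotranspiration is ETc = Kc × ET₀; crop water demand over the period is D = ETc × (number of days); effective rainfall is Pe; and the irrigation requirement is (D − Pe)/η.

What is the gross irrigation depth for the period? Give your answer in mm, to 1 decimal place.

Tmean = (40.8 + 19.9)/2 = 30.35 °C
0.408 Ra = 0.408 × 38.4 = 15.6672 mm/d equivalent
ET₀ = 0.0023 × 15.6672 × (30.35 + 17.8) × √20.9 = 0.0023 × 15.6672 × 48.15 × 4.5717 = 7.9322 mm/d
ETc = Kc × ET₀ = 0.65 × 7.9322 = 5.1559 mm/d
Crop demand D = ETc × 30 d = 5.1559 × 30 = 154.677 mm
Pe = 0.82 × 16.8 = 13.776 mm
D − Pe = 154.677 − 13.776 = 140.901 mm
Gross irrigation = 140.901 / 0.80 = 176.126 mm

176.1 mm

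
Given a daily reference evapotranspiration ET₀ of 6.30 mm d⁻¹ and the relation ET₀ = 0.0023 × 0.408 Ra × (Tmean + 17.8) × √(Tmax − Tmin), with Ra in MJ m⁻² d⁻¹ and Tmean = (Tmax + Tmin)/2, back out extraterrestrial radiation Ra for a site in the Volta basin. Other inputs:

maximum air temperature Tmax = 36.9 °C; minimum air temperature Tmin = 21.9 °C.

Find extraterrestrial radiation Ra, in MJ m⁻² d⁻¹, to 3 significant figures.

36.7 MJ m⁻² d⁻¹

Tmean = (36.9+21.9)/2 = 29.40 °C; ΔT = 15.0
Ra = ET₀ / [0.0023 × 0.408 × (Tmean+17.8) × √ΔT]
   = 6.30 / (0.0023 × 0.408 × 47.20 × 3.8730) = 36.725 MJ m⁻² d⁻¹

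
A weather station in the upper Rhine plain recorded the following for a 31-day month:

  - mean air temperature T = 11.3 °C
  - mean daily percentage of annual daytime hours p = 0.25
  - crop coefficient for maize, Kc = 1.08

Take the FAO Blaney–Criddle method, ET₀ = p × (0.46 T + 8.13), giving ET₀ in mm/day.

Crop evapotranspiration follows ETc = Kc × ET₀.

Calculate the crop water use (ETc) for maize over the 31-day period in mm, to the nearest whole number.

112 mm

ET₀ = 0.25 × (0.46 × 11.3 + 8.13) = 0.25 × 13.328 = 3.3320 mm/d
ETc = Kc × ET₀ = 1.08 × 3.3320 = 3.5986 mm/d
Over 31 days: 3.5986 × 31 = 111.557 mm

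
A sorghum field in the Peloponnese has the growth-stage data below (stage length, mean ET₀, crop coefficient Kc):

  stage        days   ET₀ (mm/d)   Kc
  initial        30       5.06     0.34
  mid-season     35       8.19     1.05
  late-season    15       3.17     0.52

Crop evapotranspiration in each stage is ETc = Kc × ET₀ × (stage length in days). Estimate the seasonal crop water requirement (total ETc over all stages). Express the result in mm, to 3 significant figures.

initial: 0.34 × 5.06 × 30 = 51.61 mm
mid-season: 1.05 × 8.19 × 35 = 300.98 mm
late-season: 0.52 × 3.17 × 15 = 24.73 mm
Seasonal total = 377.32 mm

377 mm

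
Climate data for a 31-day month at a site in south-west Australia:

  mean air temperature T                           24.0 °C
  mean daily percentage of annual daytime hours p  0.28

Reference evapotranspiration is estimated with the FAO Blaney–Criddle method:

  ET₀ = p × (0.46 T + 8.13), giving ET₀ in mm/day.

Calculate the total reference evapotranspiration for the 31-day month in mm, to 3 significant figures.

166 mm

ET₀ = 0.28 × (0.46 × 24.0 + 8.13) = 0.28 × 19.170 = 5.3676 mm/d
Monthly total = 5.3676 × 31 = 166.396 mm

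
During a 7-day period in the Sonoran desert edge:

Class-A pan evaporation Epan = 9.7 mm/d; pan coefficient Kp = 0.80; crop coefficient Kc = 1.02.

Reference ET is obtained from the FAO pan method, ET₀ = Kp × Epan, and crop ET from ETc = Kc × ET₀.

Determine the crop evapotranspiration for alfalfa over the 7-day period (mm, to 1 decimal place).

ET₀ = 0.80 × 9.7 = 7.7600 mm/d
ETc = Kc × ET₀ = 1.02 × 7.7600 = 7.9152 mm/d
Over 7 days: 7.9152 × 7 = 55.406 mm

55.4 mm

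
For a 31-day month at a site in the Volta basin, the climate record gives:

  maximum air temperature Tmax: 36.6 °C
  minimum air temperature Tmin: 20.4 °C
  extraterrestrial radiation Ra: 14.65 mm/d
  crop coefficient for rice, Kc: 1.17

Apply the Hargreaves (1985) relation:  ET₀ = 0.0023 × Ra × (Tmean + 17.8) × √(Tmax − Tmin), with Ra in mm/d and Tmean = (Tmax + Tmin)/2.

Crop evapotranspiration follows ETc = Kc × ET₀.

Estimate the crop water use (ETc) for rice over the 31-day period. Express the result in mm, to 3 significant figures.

228 mm

Tmean = (36.6 + 20.4)/2 = 28.50 °C
ET₀ = 0.0023 × 14.65 × (28.50 + 17.8) × √16.2 = 0.0023 × 14.65 × 46.30 × 4.0249 = 6.2792 mm/d
ETc = Kc × ET₀ = 1.17 × 6.2792 = 7.3467 mm/d
Over 31 days: 7.3467 × 31 = 227.748 mm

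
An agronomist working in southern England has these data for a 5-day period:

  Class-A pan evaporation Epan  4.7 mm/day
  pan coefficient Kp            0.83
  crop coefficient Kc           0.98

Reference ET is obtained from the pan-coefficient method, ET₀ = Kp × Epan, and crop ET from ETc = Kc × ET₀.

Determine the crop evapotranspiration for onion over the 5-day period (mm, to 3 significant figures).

19.1 mm

ET₀ = 0.83 × 4.7 = 3.9010 mm/d
ETc = Kc × ET₀ = 0.98 × 3.9010 = 3.8230 mm/d
Over 5 days: 3.8230 × 5 = 19.115 mm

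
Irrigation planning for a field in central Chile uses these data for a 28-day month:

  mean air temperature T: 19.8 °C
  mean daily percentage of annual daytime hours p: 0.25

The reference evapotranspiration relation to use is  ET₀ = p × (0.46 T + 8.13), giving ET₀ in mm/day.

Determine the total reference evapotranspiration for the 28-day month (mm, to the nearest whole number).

121 mm

ET₀ = 0.25 × (0.46 × 19.8 + 8.13) = 0.25 × 17.238 = 4.3095 mm/d
Monthly total = 4.3095 × 28 = 120.666 mm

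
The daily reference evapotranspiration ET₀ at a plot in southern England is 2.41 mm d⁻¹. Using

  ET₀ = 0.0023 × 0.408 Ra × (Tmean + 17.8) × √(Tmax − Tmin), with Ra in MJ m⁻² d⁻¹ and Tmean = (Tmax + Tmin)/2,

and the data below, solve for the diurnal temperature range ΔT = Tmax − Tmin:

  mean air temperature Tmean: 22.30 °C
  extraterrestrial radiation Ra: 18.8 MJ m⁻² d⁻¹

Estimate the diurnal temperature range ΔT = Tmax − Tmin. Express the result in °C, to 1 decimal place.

√ΔT = ET₀ / [0.0023 × 0.408 × Ra × (Tmean+17.8)] = 2.41 / (0.0023 × 7.6704 × 40.10) = 3.4066
ΔT = 3.4066² = 11.605 °C

11.6 °C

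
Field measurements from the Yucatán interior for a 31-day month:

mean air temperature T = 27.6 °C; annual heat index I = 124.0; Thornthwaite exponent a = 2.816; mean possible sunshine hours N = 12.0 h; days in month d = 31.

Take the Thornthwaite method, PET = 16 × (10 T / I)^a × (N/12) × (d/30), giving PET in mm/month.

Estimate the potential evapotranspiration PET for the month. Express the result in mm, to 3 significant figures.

10T/I = 10 × 27.6 / 124.0 = 2.2258
(10T/I)^a = 2.2258^2.816 = 9.5175
Uncorrected PET = 16 × 9.5175 = 152.280 mm
Correction = (N/12)(d/30) = (12.0/12)(31/30) = 1.0333
PET = 152.280 × 1.0333 = 157.351 mm/month

157 mm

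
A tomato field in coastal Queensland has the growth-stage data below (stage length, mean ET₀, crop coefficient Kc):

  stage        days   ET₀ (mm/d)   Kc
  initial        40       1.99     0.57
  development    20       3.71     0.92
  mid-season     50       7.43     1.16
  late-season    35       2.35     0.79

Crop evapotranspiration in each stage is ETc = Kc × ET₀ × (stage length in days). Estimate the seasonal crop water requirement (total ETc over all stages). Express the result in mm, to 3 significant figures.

initial: 0.57 × 1.99 × 40 = 45.37 mm
development: 0.92 × 3.71 × 20 = 68.26 mm
mid-season: 1.16 × 7.43 × 50 = 430.94 mm
late-season: 0.79 × 2.35 × 35 = 64.98 mm
Seasonal total = 609.55 mm

610 mm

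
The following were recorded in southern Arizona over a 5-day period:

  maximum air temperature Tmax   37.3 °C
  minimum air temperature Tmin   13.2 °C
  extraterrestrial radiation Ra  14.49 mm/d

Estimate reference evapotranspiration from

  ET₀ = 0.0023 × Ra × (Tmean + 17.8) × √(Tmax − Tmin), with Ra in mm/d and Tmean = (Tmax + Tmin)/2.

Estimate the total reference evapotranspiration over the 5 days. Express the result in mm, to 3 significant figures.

Tmean = (37.3 + 13.2)/2 = 25.25 °C
ET₀ = 0.0023 × 14.49 × (25.25 + 17.8) × √24.1 = 0.0023 × 14.49 × 43.05 × 4.9092 = 7.0434 mm/d
Over 5 days: 7.0434 × 5 = 35.217 mm

35.2 mm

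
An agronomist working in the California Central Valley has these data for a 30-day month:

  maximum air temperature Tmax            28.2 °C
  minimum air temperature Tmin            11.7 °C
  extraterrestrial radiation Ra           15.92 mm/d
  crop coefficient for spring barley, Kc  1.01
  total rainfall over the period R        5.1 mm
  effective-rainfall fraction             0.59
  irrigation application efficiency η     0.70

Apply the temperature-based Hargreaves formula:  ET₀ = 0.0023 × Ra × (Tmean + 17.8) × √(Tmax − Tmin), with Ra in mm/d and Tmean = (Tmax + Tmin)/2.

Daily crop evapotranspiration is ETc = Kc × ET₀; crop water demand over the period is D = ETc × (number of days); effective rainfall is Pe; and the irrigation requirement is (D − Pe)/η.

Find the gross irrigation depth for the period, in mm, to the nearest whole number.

Tmean = (28.2 + 11.7)/2 = 19.95 °C
ET₀ = 0.0023 × 15.92 × (19.95 + 17.8) × √16.5 = 0.0023 × 15.92 × 37.75 × 4.0620 = 5.6147 mm/d
ETc = Kc × ET₀ = 1.01 × 5.6147 = 5.6708 mm/d
Crop demand D = ETc × 30 d = 5.6708 × 30 = 170.124 mm
Pe = 0.59 × 5.1 = 3.009 mm
D − Pe = 170.124 − 3.009 = 167.115 mm
Gross irrigation = 167.115 / 0.70 = 238.736 mm

239 mm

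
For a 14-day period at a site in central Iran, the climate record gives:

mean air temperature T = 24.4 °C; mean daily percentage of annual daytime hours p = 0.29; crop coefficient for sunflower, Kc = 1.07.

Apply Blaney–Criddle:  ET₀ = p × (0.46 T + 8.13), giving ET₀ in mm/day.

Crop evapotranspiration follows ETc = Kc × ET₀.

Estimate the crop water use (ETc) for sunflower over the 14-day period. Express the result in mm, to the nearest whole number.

ET₀ = 0.29 × (0.46 × 24.4 + 8.13) = 0.29 × 19.354 = 5.6127 mm/d
ETc = Kc × ET₀ = 1.07 × 5.6127 = 6.0056 mm/d
Over 14 days: 6.0056 × 14 = 84.078 mm

84 mm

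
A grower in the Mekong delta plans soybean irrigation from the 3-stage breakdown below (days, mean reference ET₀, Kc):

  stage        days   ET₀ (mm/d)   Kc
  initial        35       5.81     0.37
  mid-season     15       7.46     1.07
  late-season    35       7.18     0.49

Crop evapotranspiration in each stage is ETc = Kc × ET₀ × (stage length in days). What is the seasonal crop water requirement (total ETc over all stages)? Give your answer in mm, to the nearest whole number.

318 mm

initial: 0.37 × 5.81 × 35 = 75.24 mm
mid-season: 1.07 × 7.46 × 15 = 119.73 mm
late-season: 0.49 × 7.18 × 35 = 123.14 mm
Seasonal total = 318.11 mm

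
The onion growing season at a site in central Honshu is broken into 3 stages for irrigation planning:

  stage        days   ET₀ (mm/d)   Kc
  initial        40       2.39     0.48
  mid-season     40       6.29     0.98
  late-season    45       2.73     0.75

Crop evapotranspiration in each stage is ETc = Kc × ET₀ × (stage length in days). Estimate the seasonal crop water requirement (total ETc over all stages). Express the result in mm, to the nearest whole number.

385 mm

initial: 0.48 × 2.39 × 40 = 45.89 mm
mid-season: 0.98 × 6.29 × 40 = 246.57 mm
late-season: 0.75 × 2.73 × 45 = 92.14 mm
Seasonal total = 384.60 mm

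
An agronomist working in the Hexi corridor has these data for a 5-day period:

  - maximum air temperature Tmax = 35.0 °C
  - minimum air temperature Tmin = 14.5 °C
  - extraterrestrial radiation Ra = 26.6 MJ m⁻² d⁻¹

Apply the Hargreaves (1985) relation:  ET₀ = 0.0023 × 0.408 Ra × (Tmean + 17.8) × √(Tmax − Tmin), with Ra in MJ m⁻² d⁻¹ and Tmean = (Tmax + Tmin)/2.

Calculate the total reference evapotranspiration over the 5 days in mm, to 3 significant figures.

Tmean = (35.0 + 14.5)/2 = 24.75 °C
0.408 Ra = 0.408 × 26.6 = 10.8528 mm/d equivalent
ET₀ = 0.0023 × 10.8528 × (24.75 + 17.8) × √20.5 = 0.0023 × 10.8528 × 42.55 × 4.5277 = 4.8089 mm/d
Over 5 days: 4.8089 × 5 = 24.045 mm

24.0 mm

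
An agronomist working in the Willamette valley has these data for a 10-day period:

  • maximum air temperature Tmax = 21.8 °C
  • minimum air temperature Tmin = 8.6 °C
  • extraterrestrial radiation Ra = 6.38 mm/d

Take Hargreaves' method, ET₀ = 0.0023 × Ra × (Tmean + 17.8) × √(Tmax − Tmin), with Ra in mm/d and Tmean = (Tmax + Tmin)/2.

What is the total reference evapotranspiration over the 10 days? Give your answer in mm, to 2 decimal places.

17.59 mm

Tmean = (21.8 + 8.6)/2 = 15.20 °C
ET₀ = 0.0023 × 6.38 × (15.20 + 17.8) × √13.2 = 0.0023 × 6.38 × 33.00 × 3.6332 = 1.7593 mm/d
Over 10 days: 1.7593 × 10 = 17.593 mm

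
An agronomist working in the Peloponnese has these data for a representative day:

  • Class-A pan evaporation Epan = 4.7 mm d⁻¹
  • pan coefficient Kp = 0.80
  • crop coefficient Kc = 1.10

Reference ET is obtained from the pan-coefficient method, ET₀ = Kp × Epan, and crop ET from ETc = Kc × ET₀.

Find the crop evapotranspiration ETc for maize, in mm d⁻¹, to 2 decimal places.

4.14 mm d⁻¹

ET₀ = 0.80 × 4.7 = 3.7600 mm/d
ETc = Kc × ET₀ = 1.10 × 3.7600 = 4.1360 mm/d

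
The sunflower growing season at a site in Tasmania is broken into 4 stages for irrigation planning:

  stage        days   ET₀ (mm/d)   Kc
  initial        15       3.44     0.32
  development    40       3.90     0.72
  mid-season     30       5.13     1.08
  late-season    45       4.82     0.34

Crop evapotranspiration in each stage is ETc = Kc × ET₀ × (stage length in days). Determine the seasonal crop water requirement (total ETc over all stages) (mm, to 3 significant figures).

initial: 0.32 × 3.44 × 15 = 16.51 mm
development: 0.72 × 3.90 × 40 = 112.32 mm
mid-season: 1.08 × 5.13 × 30 = 166.21 mm
late-season: 0.34 × 4.82 × 45 = 73.75 mm
Seasonal total = 368.79 mm

369 mm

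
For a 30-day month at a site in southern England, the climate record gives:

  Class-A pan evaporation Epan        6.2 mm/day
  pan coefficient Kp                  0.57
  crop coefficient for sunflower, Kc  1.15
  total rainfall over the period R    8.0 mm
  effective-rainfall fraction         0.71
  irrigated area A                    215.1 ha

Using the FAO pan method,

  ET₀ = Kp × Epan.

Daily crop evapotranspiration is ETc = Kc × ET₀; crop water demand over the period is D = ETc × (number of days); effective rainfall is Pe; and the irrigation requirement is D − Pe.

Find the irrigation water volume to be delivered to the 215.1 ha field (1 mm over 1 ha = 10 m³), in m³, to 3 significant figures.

250000 m³

ET₀ = 0.57 × 6.2 = 3.5340 mm/d
ETc = Kc × ET₀ = 1.15 × 3.5340 = 4.0641 mm/d
Crop demand D = ETc × 30 d = 4.0641 × 30 = 121.923 mm
Pe = 0.71 × 8.0 = 5.680 mm
D − Pe = 121.923 − 5.680 = 116.243 mm
Volume = 116.243 mm × 215.1 ha × 10 = 250038.7 m³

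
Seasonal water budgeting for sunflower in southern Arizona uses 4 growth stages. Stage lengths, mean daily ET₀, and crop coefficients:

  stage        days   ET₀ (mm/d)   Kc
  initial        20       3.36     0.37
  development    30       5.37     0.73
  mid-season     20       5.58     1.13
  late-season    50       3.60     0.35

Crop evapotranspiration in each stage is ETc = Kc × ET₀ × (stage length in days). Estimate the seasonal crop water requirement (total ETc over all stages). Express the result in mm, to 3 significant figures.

332 mm

initial: 0.37 × 3.36 × 20 = 24.86 mm
development: 0.73 × 5.37 × 30 = 117.60 mm
mid-season: 1.13 × 5.58 × 20 = 126.11 mm
late-season: 0.35 × 3.60 × 50 = 63.00 mm
Seasonal total = 331.57 mm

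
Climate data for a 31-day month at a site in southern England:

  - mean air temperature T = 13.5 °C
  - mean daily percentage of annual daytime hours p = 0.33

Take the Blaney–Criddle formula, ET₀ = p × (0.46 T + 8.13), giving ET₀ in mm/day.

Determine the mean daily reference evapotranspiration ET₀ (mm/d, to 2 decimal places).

4.73 mm/d

ET₀ = 0.33 × (0.46 × 13.5 + 8.13) = 0.33 × 14.340 = 4.7322 mm/d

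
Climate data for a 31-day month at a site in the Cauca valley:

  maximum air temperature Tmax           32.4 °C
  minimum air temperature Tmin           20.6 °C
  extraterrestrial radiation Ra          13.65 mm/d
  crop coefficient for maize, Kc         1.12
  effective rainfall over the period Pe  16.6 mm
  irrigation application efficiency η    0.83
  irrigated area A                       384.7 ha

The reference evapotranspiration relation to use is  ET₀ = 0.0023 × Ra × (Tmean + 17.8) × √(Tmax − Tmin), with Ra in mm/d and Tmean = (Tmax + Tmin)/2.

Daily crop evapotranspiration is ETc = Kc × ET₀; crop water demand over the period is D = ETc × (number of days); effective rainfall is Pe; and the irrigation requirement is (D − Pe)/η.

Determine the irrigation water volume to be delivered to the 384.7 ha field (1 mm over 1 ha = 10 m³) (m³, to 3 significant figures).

692000 m³

Tmean = (32.4 + 20.6)/2 = 26.50 °C
ET₀ = 0.0023 × 13.65 × (26.50 + 17.8) × √11.8 = 0.0023 × 13.65 × 44.30 × 3.4351 = 4.7775 mm/d
ETc = Kc × ET₀ = 1.12 × 4.7775 = 5.3508 mm/d
Crop demand D = ETc × 31 d = 5.3508 × 31 = 165.875 mm
D − Pe = 165.875 − 16.6 = 149.275 mm
Gross irrigation = 149.275 / 0.83 = 179.849 mm
Volume = 179.849 mm × 384.7 ha × 10 = 691879.1 m³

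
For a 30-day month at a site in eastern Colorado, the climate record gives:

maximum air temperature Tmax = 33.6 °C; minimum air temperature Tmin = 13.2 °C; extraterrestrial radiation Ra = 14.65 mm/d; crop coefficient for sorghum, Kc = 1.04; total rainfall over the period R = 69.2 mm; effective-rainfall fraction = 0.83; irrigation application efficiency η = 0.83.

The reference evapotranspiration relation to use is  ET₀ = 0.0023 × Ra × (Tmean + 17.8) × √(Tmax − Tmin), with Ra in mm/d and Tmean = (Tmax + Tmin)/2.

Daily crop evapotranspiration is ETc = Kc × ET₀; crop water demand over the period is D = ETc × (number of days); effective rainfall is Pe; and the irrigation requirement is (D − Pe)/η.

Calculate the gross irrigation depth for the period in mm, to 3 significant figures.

166 mm

Tmean = (33.6 + 13.2)/2 = 23.40 °C
ET₀ = 0.0023 × 14.65 × (23.40 + 17.8) × √20.4 = 0.0023 × 14.65 × 41.20 × 4.5166 = 6.2701 mm/d
ETc = Kc × ET₀ = 1.04 × 6.2701 = 6.5209 mm/d
Crop demand D = ETc × 30 d = 6.5209 × 30 = 195.627 mm
Pe = 0.83 × 69.2 = 57.436 mm
D − Pe = 195.627 − 57.436 = 138.191 mm
Gross irrigation = 138.191 / 0.83 = 166.495 mm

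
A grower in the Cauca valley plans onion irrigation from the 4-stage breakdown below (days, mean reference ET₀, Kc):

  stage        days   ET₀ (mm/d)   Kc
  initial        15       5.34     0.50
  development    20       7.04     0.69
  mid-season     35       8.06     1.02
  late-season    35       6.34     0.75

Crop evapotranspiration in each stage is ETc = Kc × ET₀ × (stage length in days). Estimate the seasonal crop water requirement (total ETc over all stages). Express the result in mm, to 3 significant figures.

591 mm

initial: 0.50 × 5.34 × 15 = 40.05 mm
development: 0.69 × 7.04 × 20 = 97.15 mm
mid-season: 1.02 × 8.06 × 35 = 287.74 mm
late-season: 0.75 × 6.34 × 35 = 166.43 mm
Seasonal total = 591.37 mm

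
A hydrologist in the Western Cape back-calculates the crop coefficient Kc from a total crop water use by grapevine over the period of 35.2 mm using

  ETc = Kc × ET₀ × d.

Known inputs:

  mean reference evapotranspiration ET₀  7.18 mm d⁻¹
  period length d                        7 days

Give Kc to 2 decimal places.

0.70

ETc = Kc × ET₀ × d  ⇒  Kc = ETc / (ET₀ × d)
Kc = 35.2 / (7.18 × 7) = 35.2 / 50.26 = 0.7004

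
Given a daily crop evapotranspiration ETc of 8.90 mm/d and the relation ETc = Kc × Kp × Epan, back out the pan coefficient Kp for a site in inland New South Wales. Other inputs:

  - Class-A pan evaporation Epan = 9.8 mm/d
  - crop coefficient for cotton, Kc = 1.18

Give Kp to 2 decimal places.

0.77

ETc = Kc × Kp × Epan  ⇒  Kp = ETc / (Kc × Epan)
Kp = 8.90 / (1.18 × 9.8) = 8.90 / 11.564 = 0.7696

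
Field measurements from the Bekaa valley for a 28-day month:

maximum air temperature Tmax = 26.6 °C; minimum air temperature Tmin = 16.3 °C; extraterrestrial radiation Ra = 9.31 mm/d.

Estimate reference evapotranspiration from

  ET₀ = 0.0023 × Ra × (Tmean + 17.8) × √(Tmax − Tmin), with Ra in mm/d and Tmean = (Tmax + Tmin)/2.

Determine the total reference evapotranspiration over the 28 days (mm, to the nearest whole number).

76 mm

Tmean = (26.6 + 16.3)/2 = 21.45 °C
ET₀ = 0.0023 × 9.31 × (21.45 + 17.8) × √10.3 = 0.0023 × 9.31 × 39.25 × 3.2094 = 2.6974 mm/d
Over 28 days: 2.6974 × 28 = 75.527 mm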